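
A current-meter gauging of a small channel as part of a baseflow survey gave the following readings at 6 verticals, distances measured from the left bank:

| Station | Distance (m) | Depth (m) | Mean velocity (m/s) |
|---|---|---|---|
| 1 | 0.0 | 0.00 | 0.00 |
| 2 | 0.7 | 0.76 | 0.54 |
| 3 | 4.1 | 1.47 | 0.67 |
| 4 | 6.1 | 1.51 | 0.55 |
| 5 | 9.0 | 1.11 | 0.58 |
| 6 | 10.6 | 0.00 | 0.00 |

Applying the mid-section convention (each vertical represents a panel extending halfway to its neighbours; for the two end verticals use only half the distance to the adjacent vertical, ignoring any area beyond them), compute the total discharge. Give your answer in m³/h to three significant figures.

w_2 = (4.1 − 0.0)/2 = 2.05 m; q_2 = 0.54 × 0.76 × 2.05 = 0.8413 m³/s
w_3 = (6.1 − 0.7)/2 = 2.7 m; q_3 = 0.67 × 1.47 × 2.7 = 2.659 m³/s
w_4 = (9.0 − 4.1)/2 = 2.45 m; q_4 = 0.55 × 1.51 × 2.45 = 2.035 m³/s
w_5 = (10.6 − 6.1)/2 = 2.25 m; q_5 = 0.58 × 1.11 × 2.25 = 1.449 m³/s
Stations 1, 6 contribute zero (depth or velocity is 0).
Q = Σ qᵢ = 6.984 m³/s
= 6.984 × 3600 = 25140 m³/h

25100 m³/h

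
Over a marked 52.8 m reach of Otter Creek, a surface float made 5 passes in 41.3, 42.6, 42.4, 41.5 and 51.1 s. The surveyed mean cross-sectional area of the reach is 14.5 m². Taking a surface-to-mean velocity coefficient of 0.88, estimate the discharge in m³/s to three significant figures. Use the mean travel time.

15.4 m³/s

t̄ = (41.3 + 42.6 + 42.4 + 41.5 + 51.1) / 5 = 43.78 s
v_surface = L / t̄ = 52.8 / 43.78 = 1.206 m/s
v_mean = 0.88 × 1.206 = 1.061 m/s
Q = A × v_mean = 14.5 × 1.061 = 15.39 m³/s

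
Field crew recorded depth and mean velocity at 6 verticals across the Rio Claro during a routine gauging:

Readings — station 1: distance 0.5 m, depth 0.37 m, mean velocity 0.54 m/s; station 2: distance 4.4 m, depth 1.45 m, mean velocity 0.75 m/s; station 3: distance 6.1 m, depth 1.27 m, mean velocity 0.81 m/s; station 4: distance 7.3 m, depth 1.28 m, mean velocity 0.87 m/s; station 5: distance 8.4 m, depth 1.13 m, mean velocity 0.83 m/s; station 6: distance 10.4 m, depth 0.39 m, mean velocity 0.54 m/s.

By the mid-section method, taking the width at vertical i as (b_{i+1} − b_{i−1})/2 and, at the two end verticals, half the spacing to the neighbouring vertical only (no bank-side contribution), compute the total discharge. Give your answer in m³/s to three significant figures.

7.87 m³/s

w_1 = (4.4 − 0.5)/2 = 1.95 m; q_1 = 0.54 × 0.37 × 1.95 = 0.3896 m³/s
w_2 = (6.1 − 0.5)/2 = 2.8 m; q_2 = 0.75 × 1.45 × 2.8 = 3.045 m³/s
w_3 = (7.3 − 4.4)/2 = 1.45 m; q_3 = 0.81 × 1.27 × 1.45 = 1.492 m³/s
w_4 = (8.4 − 6.1)/2 = 1.15 m; q_4 = 0.87 × 1.28 × 1.15 = 1.281 m³/s
w_5 = (10.4 − 7.3)/2 = 1.55 m; q_5 = 0.83 × 1.13 × 1.55 = 1.454 m³/s
w_6 = (10.4 − 8.4)/2 = 1 m; q_6 = 0.54 × 0.39 × 1 = 0.2106 m³/s
Q = Σ qᵢ = 7.871 m³/s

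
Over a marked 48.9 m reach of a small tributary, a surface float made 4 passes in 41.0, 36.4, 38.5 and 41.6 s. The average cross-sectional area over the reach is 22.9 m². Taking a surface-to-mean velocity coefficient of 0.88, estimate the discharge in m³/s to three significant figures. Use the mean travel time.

t̄ = (41.0 + 36.4 + 38.5 + 41.6) / 4 = 39.375 s
v_surface = L / t̄ = 48.9 / 39.375 = 1.242 m/s
v_mean = 0.88 × 1.242 = 1.093 m/s
Q = A × v_mean = 22.9 × 1.093 = 25.03 m³/s

25.0 m³/s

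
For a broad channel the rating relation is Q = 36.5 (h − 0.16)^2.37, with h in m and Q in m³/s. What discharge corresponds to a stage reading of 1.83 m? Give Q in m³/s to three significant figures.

123 m³/s

Q = 36.5 × (1.83 − 0.16)^2.37 = 36.5 × 1.67^2.37 = 123.1 m³/s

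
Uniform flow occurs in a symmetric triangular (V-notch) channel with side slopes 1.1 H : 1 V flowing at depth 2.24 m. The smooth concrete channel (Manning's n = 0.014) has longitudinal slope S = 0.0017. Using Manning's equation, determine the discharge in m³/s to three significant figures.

A = z·y² = 1.1×2.24² = 5.519 m²
P = 2y√(1+z²) = 2×2.24×√(1+1.1²) = 6.660 m
R = A/P = 5.519/6.660 = 0.8287 m
Q = (1/n)·A·R^(2/3)·S^(1/2) = (1/0.014) × 5.519 × 0.8287^(2/3) × 0.0017^(1/2) = 14.34 m³/s

14.3 m³/s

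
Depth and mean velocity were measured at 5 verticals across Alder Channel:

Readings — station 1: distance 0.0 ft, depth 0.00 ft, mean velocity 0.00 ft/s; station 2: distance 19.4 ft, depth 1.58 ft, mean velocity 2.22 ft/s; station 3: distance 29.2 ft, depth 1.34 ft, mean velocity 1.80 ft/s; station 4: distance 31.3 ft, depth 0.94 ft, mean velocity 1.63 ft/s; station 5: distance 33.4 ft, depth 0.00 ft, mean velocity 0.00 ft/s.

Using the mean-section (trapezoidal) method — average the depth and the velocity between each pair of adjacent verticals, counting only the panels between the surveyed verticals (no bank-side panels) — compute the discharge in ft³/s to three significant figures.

Panel 1-2: Δb = 19.4 ft, d̄ = (0.00+1.58)/2 = 0.79, v̄ = (0.00+2.22)/2 = 1.11 → q = 19.4×0.79×1.11 = 17.01 ft³/s
Panel 2-3: Δb = 9.8 ft, d̄ = (1.58+1.34)/2 = 1.46, v̄ = (2.22+1.80)/2 = 2.01 → q = 9.8×1.46×2.01 = 28.76 ft³/s
Panel 3-4: Δb = 2.1 ft, d̄ = (1.34+0.94)/2 = 1.14, v̄ = (1.80+1.63)/2 = 1.715 → q = 2.1×1.14×1.715 = 4.106 ft³/s
Panel 4-5: Δb = 2.1 ft, d̄ = (0.94+0.00)/2 = 0.47, v̄ = (1.63+0.00)/2 = 0.815 → q = 2.1×0.47×0.815 = 0.8044 ft³/s
Q = Σ q = 50.68 ft³/s

50.7 ft³/s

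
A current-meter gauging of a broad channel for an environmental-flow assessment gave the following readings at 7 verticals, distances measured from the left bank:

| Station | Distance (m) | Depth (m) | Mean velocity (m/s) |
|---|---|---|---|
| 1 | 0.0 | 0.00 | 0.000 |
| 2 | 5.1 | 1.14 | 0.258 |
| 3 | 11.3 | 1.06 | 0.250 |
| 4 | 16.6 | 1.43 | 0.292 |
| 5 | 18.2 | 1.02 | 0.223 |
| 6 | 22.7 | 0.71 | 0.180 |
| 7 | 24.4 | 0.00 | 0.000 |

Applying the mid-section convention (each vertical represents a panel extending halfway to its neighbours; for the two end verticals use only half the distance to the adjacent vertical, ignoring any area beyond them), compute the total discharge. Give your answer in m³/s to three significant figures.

w_2 = (11.3 − 0.0)/2 = 5.65 m; q_2 = 0.258 × 1.14 × 5.65 = 1.662 m³/s
w_3 = (16.6 − 5.1)/2 = 5.75 m; q_3 = 0.250 × 1.06 × 5.75 = 1.524 m³/s
w_4 = (18.2 − 11.3)/2 = 3.45 m; q_4 = 0.292 × 1.43 × 3.45 = 1.441 m³/s
w_5 = (22.7 − 16.6)/2 = 3.05 m; q_5 = 0.223 × 1.02 × 3.05 = 0.6938 m³/s
w_6 = (24.4 − 18.2)/2 = 3.1 m; q_6 = 0.180 × 0.71 × 3.1 = 0.3962 m³/s
Stations 1, 7 contribute zero (depth or velocity is 0).
Q = Σ qᵢ = 5.716 m³/s

5.72 m³/s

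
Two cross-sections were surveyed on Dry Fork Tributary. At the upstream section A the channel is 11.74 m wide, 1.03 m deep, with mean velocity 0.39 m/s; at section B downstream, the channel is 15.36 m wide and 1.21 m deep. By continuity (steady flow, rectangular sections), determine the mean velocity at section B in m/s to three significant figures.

0.254 m/s

Q = A₁V₁ = (11.74×1.03) × 0.39 = 4.716 m³/s
A₂ = 15.36 × 1.21 = 18.59 m²
V₂ = Q/A₂ = 4.716/18.59 = 0.2537 m/s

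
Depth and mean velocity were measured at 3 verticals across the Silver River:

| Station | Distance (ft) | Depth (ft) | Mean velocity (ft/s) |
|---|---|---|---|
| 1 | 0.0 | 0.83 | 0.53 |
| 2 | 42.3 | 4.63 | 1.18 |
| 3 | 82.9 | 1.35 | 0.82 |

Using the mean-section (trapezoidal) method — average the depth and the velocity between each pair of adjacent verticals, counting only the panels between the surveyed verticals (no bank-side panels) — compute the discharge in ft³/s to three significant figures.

220 ft³/s

Panel 1-2: Δb = 42.3 ft, d̄ = (0.83+4.63)/2 = 2.73, v̄ = (0.53+1.18)/2 = 0.855 → q = 42.3×2.73×0.855 = 98.73 ft³/s
Panel 2-3: Δb = 40.6 ft, d̄ = (4.63+1.35)/2 = 2.99, v̄ = (1.18+0.82)/2 = 1 → q = 40.6×2.99×1 = 121.4 ft³/s
Q = Σ q = 220.1 ft³/s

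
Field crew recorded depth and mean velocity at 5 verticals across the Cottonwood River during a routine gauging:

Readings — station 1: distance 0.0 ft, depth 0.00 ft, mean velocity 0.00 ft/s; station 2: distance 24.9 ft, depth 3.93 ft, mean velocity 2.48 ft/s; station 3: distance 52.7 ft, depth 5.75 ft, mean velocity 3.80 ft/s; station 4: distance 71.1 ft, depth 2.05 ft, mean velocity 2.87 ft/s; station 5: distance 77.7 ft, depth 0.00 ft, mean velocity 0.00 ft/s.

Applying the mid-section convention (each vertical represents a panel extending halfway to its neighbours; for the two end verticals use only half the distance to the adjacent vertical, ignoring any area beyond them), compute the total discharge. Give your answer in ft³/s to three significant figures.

835 ft³/s

w_2 = (52.7 − 0.0)/2 = 26.35 ft; q_2 = 2.48 × 3.93 × 26.35 = 256.8 ft³/s
w_3 = (71.1 − 24.9)/2 = 23.1 ft; q_3 = 3.80 × 5.75 × 23.1 = 504.7 ft³/s
w_4 = (77.7 − 52.7)/2 = 12.5 ft; q_4 = 2.87 × 2.05 × 12.5 = 73.54 ft³/s
Stations 1, 5 contribute zero (depth or velocity is 0).
Q = Σ qᵢ = 835.1 ft³/s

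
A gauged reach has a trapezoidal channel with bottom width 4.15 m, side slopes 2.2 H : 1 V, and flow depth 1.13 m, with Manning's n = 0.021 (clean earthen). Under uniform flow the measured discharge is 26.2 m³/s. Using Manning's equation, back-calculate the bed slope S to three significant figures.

0.00750

A = (b + z·y)·y = (4.15 + 2.2×1.13)×1.13 = 7.499 m²
P = b + 2y√(1+z²) = 4.15 + 2×1.13×√(1+2.2²) = 9.612 m
R = A/P = 7.499/9.612 = 0.7802 m
S = (Q·n / (1·A·R^(2/3)))² = (26.2×0.021 / (1×7.499×0.8475))² = 0.007496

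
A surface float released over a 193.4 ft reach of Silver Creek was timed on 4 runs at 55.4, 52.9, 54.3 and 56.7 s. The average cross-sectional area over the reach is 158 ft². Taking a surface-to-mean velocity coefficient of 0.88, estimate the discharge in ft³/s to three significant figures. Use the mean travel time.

t̄ = (55.4 + 52.9 + 54.3 + 56.7) / 4 = 54.825 s
v_surface = L / t̄ = 193.4 / 54.825 = 3.528 ft/s
v_mean = 0.88 × 3.528 = 3.104 ft/s
Q = A × v_mean = 158 × 3.104 = 490.5 ft³/s

490 ft³/s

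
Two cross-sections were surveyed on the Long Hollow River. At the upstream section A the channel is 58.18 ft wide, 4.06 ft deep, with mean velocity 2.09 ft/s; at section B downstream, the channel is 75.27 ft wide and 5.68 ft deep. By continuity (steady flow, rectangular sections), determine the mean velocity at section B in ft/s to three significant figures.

1.15 ft/s

Q = A₁V₁ = (58.18×4.06) × 2.09 = 493.7 ft³/s
A₂ = 75.27 × 5.68 = 427.5 ft²
V₂ = Q/A₂ = 493.7/427.5 = 1.155 ft/s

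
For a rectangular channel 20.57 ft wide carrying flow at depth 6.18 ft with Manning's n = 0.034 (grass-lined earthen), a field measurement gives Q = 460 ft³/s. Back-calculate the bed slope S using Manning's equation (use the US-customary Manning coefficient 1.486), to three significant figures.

0.00113

A = b·y = 20.57 × 6.18 = 127.1 ft²
P = b + 2y = 20.57 + 2×6.18 = 32.93 ft
R = A/P = 127.1/32.93 = 3.860 ft
S = (Q·n / (1.486·A·R^(2/3)))² = (460×0.034 / (1.486×127.1×2.461))² = 0.001132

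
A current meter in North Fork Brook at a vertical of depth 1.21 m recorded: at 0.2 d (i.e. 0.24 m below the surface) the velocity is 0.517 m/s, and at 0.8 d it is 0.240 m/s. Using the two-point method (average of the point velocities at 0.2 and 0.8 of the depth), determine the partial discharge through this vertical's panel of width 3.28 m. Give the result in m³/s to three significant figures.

v̄ = (0.517 + 0.240) / 2 = 0.3785 m/s
q = v̄ × d × w = 0.3785 × 1.21 × 3.28 = 1.502 m³/s

1.50 m³/s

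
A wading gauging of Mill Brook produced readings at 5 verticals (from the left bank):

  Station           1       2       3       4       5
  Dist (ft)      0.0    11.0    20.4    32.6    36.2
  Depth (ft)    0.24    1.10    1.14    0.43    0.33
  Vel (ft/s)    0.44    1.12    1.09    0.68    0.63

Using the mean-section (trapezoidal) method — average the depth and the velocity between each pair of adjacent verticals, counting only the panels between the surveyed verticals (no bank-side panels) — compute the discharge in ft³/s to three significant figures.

26.8 ft³/s

Panel 1-2: Δb = 11 ft, d̄ = (0.24+1.10)/2 = 0.67, v̄ = (0.44+1.12)/2 = 0.78 → q = 11×0.67×0.78 = 5.749 ft³/s
Panel 2-3: Δb = 9.4 ft, d̄ = (1.10+1.14)/2 = 1.12, v̄ = (1.12+1.09)/2 = 1.105 → q = 9.4×1.12×1.105 = 11.63 ft³/s
Panel 3-4: Δb = 12.2 ft, d̄ = (1.14+0.43)/2 = 0.785, v̄ = (1.09+0.68)/2 = 0.885 → q = 12.2×0.785×0.885 = 8.476 ft³/s
Panel 4-5: Δb = 3.6 ft, d̄ = (0.43+0.33)/2 = 0.38, v̄ = (0.68+0.63)/2 = 0.655 → q = 3.6×0.38×0.655 = 0.8960 ft³/s
Q = Σ q = 26.75 ft³/s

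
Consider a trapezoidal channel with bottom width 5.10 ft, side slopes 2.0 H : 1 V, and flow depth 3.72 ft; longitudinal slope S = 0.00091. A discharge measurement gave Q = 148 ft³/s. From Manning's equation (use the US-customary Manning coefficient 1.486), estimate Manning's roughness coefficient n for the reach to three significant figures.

A = (b + z·y)·y = (5.10 + 2.0×3.72)×3.72 = 46.65 ft²
P = b + 2y√(1+z²) = 5.10 + 2×3.72×√(1+2.0²) = 21.74 ft
R = A/P = 46.65/21.74 = 2.146 ft
n = (1.486/Q)·A·R^(2/3)·S^(1/2) = (1.486/148) × 46.65 × 1.664 × 0.03017 = 0.02351

0.0235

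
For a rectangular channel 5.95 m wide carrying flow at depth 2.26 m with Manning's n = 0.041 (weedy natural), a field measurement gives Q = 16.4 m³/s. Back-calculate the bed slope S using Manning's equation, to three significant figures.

0.00179

A = b·y = 5.95 × 2.26 = 13.45 m²
P = b + 2y = 5.95 + 2×2.26 = 10.47 m
R = A/P = 13.45/10.47 = 1.284 m
S = (Q·n / (1·A·R^(2/3)))² = (16.4×0.041 / (1×13.45×1.182))² = 0.001791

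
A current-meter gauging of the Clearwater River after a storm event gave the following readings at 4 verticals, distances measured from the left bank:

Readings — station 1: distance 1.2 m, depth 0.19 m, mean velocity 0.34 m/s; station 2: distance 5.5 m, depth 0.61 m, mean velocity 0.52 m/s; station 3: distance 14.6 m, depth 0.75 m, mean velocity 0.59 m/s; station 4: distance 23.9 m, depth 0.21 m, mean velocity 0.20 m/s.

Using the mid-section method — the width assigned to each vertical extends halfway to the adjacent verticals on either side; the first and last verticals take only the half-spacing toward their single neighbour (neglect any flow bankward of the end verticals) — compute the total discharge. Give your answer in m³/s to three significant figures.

w_1 = (5.5 − 1.2)/2 = 2.15 m; q_1 = 0.34 × 0.19 × 2.15 = 0.1389 m³/s
w_2 = (14.6 − 1.2)/2 = 6.7 m; q_2 = 0.52 × 0.61 × 6.7 = 2.125 m³/s
w_3 = (23.9 − 5.5)/2 = 9.2 m; q_3 = 0.59 × 0.75 × 9.2 = 4.071 m³/s
w_4 = (23.9 − 14.6)/2 = 4.65 m; q_4 = 0.20 × 0.21 × 4.65 = 0.1953 m³/s
Q = Σ qᵢ = 6.530 m³/s

6.53 m³/s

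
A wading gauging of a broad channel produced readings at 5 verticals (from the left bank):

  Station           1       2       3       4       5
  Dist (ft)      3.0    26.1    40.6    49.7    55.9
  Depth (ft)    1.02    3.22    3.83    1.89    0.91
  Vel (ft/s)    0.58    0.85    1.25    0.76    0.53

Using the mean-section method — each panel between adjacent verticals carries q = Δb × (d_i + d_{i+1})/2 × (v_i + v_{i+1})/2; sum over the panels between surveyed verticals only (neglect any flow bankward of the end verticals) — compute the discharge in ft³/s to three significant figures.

120 ft³/s

Panel 1-2: Δb = 23.1 ft, d̄ = (1.02+3.22)/2 = 2.12, v̄ = (0.58+0.85)/2 = 0.715 → q = 23.1×2.12×0.715 = 35.01 ft³/s
Panel 2-3: Δb = 14.5 ft, d̄ = (3.22+3.83)/2 = 3.525, v̄ = (0.85+1.25)/2 = 1.05 → q = 14.5×3.525×1.05 = 53.67 ft³/s
Panel 3-4: Δb = 9.1 ft, d̄ = (3.83+1.89)/2 = 2.86, v̄ = (1.25+0.76)/2 = 1.005 → q = 9.1×2.86×1.005 = 26.16 ft³/s
Panel 4-5: Δb = 6.2 ft, d̄ = (1.89+0.91)/2 = 1.4, v̄ = (0.76+0.53)/2 = 0.645 → q = 6.2×1.4×0.645 = 5.599 ft³/s
Q = Σ q = 120.4 ft³/s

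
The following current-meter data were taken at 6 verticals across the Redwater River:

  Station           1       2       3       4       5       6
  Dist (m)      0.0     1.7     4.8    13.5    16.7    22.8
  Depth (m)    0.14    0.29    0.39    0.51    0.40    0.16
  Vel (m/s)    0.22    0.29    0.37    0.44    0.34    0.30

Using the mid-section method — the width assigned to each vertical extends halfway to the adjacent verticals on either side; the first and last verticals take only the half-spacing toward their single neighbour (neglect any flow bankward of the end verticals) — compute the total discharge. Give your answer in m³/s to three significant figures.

3.19 m³/s

w_1 = (1.7 − 0.0)/2 = 0.85 m; q_1 = 0.22 × 0.14 × 0.85 = 0.02618 m³/s
w_2 = (4.8 − 0.0)/2 = 2.4 m; q_2 = 0.29 × 0.29 × 2.4 = 0.2018 m³/s
w_3 = (13.5 − 1.7)/2 = 5.9 m; q_3 = 0.37 × 0.39 × 5.9 = 0.8514 m³/s
w_4 = (16.7 − 4.8)/2 = 5.95 m; q_4 = 0.44 × 0.51 × 5.95 = 1.335 m³/s
w_5 = (22.8 − 13.5)/2 = 4.65 m; q_5 = 0.34 × 0.40 × 4.65 = 0.6324 m³/s
w_6 = (22.8 − 16.7)/2 = 3.05 m; q_6 = 0.30 × 0.16 × 3.05 = 0.1464 m³/s
Q = Σ qᵢ = 3.193 m³/s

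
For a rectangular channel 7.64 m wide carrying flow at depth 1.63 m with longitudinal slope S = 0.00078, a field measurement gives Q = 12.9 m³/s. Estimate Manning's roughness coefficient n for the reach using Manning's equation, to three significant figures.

0.0295

A = b·y = 7.64 × 1.63 = 12.45 m²
P = b + 2y = 7.64 + 2×1.63 = 10.90 m
R = A/P = 12.45/10.90 = 1.142 m
n = (1/Q)·A·R^(2/3)·S^(1/2) = (1/12.9) × 12.45 × 1.093 × 0.02793 = 0.02947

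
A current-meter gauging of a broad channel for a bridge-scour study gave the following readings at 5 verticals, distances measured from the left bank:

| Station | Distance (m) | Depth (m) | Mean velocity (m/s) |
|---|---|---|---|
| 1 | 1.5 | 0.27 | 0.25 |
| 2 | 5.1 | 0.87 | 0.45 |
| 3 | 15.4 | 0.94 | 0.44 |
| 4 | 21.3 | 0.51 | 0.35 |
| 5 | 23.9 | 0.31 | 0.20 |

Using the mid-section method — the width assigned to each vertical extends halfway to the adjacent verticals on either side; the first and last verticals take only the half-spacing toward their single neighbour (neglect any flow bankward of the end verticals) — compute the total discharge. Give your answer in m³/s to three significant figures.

7.03 m³/s

w_1 = (5.1 − 1.5)/2 = 1.8 m; q_1 = 0.25 × 0.27 × 1.8 = 0.1215 m³/s
w_2 = (15.4 − 1.5)/2 = 6.95 m; q_2 = 0.45 × 0.87 × 6.95 = 2.721 m³/s
w_3 = (21.3 − 5.1)/2 = 8.1 m; q_3 = 0.44 × 0.94 × 8.1 = 3.350 m³/s
w_4 = (23.9 − 15.4)/2 = 4.25 m; q_4 = 0.35 × 0.51 × 4.25 = 0.7586 m³/s
w_5 = (23.9 − 21.3)/2 = 1.3 m; q_5 = 0.20 × 0.31 × 1.3 = 0.08060 m³/s
Q = Σ qᵢ = 7.032 m³/s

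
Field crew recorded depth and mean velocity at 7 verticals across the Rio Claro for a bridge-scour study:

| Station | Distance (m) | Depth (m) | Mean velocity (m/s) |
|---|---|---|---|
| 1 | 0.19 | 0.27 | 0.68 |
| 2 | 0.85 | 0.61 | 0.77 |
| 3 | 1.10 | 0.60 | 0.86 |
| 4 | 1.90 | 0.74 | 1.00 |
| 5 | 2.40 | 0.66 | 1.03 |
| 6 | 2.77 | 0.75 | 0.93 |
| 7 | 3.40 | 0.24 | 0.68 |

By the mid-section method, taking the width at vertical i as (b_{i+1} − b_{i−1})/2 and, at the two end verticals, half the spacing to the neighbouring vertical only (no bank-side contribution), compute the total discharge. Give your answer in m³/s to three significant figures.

w_1 = (0.85 − 0.19)/2 = 0.33 m; q_1 = 0.68 × 0.27 × 0.33 = 0.06059 m³/s
w_2 = (1.10 − 0.19)/2 = 0.455 m; q_2 = 0.77 × 0.61 × 0.455 = 0.2137 m³/s
w_3 = (1.90 − 0.85)/2 = 0.525 m; q_3 = 0.86 × 0.60 × 0.525 = 0.2709 m³/s
w_4 = (2.40 − 1.10)/2 = 0.65 m; q_4 = 1.00 × 0.74 × 0.65 = 0.4810 m³/s
w_5 = (2.77 − 1.90)/2 = 0.435 m; q_5 = 1.03 × 0.66 × 0.435 = 0.2957 m³/s
w_6 = (3.40 − 2.40)/2 = 0.5 m; q_6 = 0.93 × 0.75 × 0.5 = 0.3488 m³/s
w_7 = (3.40 − 2.77)/2 = 0.315 m; q_7 = 0.68 × 0.24 × 0.315 = 0.05141 m³/s
Q = Σ qᵢ = 1.722 m³/s

1.72 m³/s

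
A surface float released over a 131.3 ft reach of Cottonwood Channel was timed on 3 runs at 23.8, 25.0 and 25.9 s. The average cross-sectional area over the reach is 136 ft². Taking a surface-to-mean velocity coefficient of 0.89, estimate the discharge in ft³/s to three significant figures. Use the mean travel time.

638 ft³/s

t̄ = (23.8 + 25.0 + 25.9) / 3 = 24.9 s
v_surface = L / t̄ = 131.3 / 24.9 = 5.273 ft/s
v_mean = 0.89 × 5.273 = 4.693 ft/s
Q = A × v_mean = 136 × 4.693 = 638.3 ft³/s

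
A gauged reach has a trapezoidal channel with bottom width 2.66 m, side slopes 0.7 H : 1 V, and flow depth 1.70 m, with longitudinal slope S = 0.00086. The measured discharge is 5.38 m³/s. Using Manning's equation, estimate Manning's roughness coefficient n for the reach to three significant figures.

0.0347

A = (b + z·y)·y = (2.66 + 0.7×1.70)×1.70 = 6.545 m²
P = b + 2y√(1+z²) = 2.66 + 2×1.70×√(1+0.7²) = 6.810 m
R = A/P = 6.545/6.810 = 0.9611 m
n = (1/Q)·A·R^(2/3)·S^(1/2) = (1/5.38) × 6.545 × 0.9739 × 0.02933 = 0.03474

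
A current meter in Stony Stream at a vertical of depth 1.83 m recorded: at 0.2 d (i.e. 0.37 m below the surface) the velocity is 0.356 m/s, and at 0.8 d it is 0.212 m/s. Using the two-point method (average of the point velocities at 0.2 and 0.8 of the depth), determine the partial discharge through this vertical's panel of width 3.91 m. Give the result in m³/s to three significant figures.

v̄ = (0.356 + 0.212) / 2 = 0.2840 m/s
q = v̄ × d × w = 0.2840 × 1.83 × 3.91 = 2.032 m³/s

2.03 m³/s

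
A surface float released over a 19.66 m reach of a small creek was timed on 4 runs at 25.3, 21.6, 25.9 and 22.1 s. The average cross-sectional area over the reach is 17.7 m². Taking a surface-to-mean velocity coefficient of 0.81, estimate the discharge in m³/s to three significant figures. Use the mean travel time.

t̄ = (25.3 + 21.6 + 25.9 + 22.1) / 4 = 23.725 s
v_surface = L / t̄ = 19.66 / 23.725 = 0.8287 m/s
v_mean = 0.81 × 0.8287 = 0.6712 m/s
Q = A × v_mean = 17.7 × 0.6712 = 11.88 m³/s

11.9 m³/s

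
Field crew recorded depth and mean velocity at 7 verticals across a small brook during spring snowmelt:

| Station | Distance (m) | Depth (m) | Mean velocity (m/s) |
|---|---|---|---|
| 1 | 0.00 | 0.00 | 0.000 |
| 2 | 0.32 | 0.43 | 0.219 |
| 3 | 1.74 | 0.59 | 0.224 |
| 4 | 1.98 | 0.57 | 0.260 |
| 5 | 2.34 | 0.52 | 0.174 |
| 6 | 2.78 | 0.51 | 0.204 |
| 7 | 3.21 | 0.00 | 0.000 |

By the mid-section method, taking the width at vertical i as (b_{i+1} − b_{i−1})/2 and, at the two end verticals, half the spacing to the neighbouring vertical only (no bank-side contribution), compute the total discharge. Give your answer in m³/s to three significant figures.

0.318 m³/s

w_2 = (1.74 − 0.00)/2 = 0.87 m; q_2 = 0.219 × 0.43 × 0.87 = 0.08193 m³/s
w_3 = (1.98 − 0.32)/2 = 0.83 m; q_3 = 0.224 × 0.59 × 0.83 = 0.1097 m³/s
w_4 = (2.34 − 1.74)/2 = 0.3 m; q_4 = 0.260 × 0.57 × 0.3 = 0.04446 m³/s
w_5 = (2.78 − 1.98)/2 = 0.4 m; q_5 = 0.174 × 0.52 × 0.4 = 0.03619 m³/s
w_6 = (3.21 − 2.34)/2 = 0.435 m; q_6 = 0.204 × 0.51 × 0.435 = 0.04526 m³/s
Stations 1, 7 contribute zero (depth or velocity is 0).
Q = Σ qᵢ = 0.3175 m³/s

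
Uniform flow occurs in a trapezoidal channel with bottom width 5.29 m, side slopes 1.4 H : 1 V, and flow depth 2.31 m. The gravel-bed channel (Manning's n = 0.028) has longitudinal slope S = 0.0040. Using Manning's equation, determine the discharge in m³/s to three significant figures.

58.0 m³/s

A = (b + z·y)·y = (5.29 + 1.4×2.31)×2.31 = 19.69 m²
P = b + 2y√(1+z²) = 5.29 + 2×2.31×√(1+1.4²) = 13.24 m
R = A/P = 19.69/13.24 = 1.487 m
Q = (1/n)·A·R^(2/3)·S^(1/2) = (1/0.028) × 19.69 × 1.487^(2/3) × 0.0040^(1/2) = 57.95 m³/s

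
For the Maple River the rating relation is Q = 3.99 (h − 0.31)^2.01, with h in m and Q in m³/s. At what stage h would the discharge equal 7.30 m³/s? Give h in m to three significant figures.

h − h₀ = (Q/C)^(1/b) = (7.30/3.99)^(1/2.01) = 1.351 m
h = 0.31 + 1.351 = 1.661 m

1.66 m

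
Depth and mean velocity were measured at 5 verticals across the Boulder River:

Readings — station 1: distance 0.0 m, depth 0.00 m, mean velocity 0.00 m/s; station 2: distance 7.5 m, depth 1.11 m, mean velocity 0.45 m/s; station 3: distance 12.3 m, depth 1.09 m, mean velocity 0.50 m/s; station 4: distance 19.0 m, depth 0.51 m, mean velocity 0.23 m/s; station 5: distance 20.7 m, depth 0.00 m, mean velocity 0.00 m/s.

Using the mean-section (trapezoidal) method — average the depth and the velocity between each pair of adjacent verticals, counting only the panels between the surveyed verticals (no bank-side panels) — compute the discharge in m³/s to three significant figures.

5.45 m³/s

Panel 1-2: Δb = 7.5 m, d̄ = (0.00+1.11)/2 = 0.555, v̄ = (0.00+0.45)/2 = 0.225 → q = 7.5×0.555×0.225 = 0.9366 m³/s
Panel 2-3: Δb = 4.8 m, d̄ = (1.11+1.09)/2 = 1.1, v̄ = (0.45+0.50)/2 = 0.475 → q = 4.8×1.1×0.475 = 2.508 m³/s
Panel 3-4: Δb = 6.7 m, d̄ = (1.09+0.51)/2 = 0.8, v̄ = (0.50+0.23)/2 = 0.365 → q = 6.7×0.8×0.365 = 1.956 m³/s
Panel 4-5: Δb = 1.7 m, d̄ = (0.51+0.00)/2 = 0.255, v̄ = (0.23+0.00)/2 = 0.115 → q = 1.7×0.255×0.115 = 0.04985 m³/s
Q = Σ q = 5.451 m³/s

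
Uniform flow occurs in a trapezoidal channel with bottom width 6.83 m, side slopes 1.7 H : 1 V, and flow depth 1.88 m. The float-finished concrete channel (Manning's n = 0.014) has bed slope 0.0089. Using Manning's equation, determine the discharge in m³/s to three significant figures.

A = (b + z·y)·y = (6.83 + 1.7×1.88)×1.88 = 18.85 m²
P = b + 2y√(1+z²) = 6.83 + 2×1.88×√(1+1.7²) = 14.25 m
R = A/P = 18.85/14.25 = 1.323 m
Q = (1/n)·A·R^(2/3)·S^(1/2) = (1/0.014) × 18.85 × 1.323^(2/3) × 0.0089^(1/2) = 153.1 m³/s

153 m³/s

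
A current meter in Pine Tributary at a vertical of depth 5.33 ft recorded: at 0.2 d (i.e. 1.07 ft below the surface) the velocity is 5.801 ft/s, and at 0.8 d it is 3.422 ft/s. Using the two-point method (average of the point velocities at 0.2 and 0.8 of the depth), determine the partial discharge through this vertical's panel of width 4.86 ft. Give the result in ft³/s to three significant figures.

119 ft³/s

v̄ = (5.801 + 3.422) / 2 = 4.612 ft/s
q = v̄ × d × w = 4.612 × 5.33 × 4.86 = 119.5 ft³/s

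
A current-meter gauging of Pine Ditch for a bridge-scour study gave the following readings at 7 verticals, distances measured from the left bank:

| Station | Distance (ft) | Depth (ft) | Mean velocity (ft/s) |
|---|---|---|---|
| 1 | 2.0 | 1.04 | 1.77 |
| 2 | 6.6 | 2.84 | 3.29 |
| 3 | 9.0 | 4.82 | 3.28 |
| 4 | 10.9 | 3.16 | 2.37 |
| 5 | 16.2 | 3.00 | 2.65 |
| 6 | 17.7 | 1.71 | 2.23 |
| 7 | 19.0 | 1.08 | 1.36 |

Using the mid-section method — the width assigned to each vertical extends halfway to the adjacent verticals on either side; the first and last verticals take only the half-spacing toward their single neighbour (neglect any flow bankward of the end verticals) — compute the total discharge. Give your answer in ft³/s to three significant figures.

131 ft³/s

w_1 = (6.6 − 2.0)/2 = 2.3 ft; q_1 = 1.77 × 1.04 × 2.3 = 4.234 ft³/s
w_2 = (9.0 − 2.0)/2 = 3.5 ft; q_2 = 3.29 × 2.84 × 3.5 = 32.70 ft³/s
w_3 = (10.9 − 6.6)/2 = 2.15 ft; q_3 = 3.28 × 4.82 × 2.15 = 33.99 ft³/s
w_4 = (16.2 − 9.0)/2 = 3.6 ft; q_4 = 2.37 × 3.16 × 3.6 = 26.96 ft³/s
w_5 = (17.7 − 10.9)/2 = 3.4 ft; q_5 = 2.65 × 3.00 × 3.4 = 27.03 ft³/s
w_6 = (19.0 − 16.2)/2 = 1.4 ft; q_6 = 2.23 × 1.71 × 1.4 = 5.339 ft³/s
w_7 = (19.0 − 17.7)/2 = 0.65 ft; q_7 = 1.36 × 1.08 × 0.65 = 0.9547 ft³/s
Q = Σ qᵢ = 131.2 ft³/s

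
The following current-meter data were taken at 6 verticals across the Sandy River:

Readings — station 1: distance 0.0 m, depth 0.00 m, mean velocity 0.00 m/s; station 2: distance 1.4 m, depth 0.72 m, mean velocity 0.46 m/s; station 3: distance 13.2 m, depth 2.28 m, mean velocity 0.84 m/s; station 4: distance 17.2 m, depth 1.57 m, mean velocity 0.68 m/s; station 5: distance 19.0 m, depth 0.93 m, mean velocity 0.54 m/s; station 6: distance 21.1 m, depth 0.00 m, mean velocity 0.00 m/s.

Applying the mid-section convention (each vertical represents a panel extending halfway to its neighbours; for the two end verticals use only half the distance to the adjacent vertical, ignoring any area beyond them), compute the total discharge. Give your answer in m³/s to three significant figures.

w_2 = (13.2 − 0.0)/2 = 6.6 m; q_2 = 0.46 × 0.72 × 6.6 = 2.186 m³/s
w_3 = (17.2 − 1.4)/2 = 7.9 m; q_3 = 0.84 × 2.28 × 7.9 = 15.13 m³/s
w_4 = (19.0 − 13.2)/2 = 2.9 m; q_4 = 0.68 × 1.57 × 2.9 = 3.096 m³/s
w_5 = (21.1 − 17.2)/2 = 1.95 m; q_5 = 0.54 × 0.93 × 1.95 = 0.9793 m³/s
Stations 1, 6 contribute zero (depth or velocity is 0).
Q = Σ qᵢ = 21.39 m³/s

21.4 m³/s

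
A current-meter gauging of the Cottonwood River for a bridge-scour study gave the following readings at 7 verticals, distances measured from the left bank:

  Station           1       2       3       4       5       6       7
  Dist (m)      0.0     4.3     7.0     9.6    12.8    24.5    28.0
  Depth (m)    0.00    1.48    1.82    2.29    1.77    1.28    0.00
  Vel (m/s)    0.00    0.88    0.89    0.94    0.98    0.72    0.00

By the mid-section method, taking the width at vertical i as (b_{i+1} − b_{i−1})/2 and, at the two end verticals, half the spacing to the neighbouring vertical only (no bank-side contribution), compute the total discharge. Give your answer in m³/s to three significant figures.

35.0 m³/s

w_2 = (7.0 − 0.0)/2 = 3.5 m; q_2 = 0.88 × 1.48 × 3.5 = 4.558 m³/s
w_3 = (9.6 − 4.3)/2 = 2.65 m; q_3 = 0.89 × 1.82 × 2.65 = 4.292 m³/s
w_4 = (12.8 − 7.0)/2 = 2.9 m; q_4 = 0.94 × 2.29 × 2.9 = 6.243 m³/s
w_5 = (24.5 − 9.6)/2 = 7.45 m; q_5 = 0.98 × 1.77 × 7.45 = 12.92 m³/s
w_6 = (28.0 − 12.8)/2 = 7.6 m; q_6 = 0.72 × 1.28 × 7.6 = 7.004 m³/s
Stations 1, 7 contribute zero (depth or velocity is 0).
Q = Σ qᵢ = 35.02 m³/s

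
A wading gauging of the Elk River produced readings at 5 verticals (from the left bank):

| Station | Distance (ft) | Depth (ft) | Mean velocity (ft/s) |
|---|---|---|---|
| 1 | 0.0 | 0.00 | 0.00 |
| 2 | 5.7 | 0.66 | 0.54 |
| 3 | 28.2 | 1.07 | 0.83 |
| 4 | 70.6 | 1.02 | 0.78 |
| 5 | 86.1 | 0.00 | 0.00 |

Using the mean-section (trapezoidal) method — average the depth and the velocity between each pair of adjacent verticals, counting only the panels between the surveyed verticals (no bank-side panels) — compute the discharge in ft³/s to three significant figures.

52.6 ft³/s

Panel 1-2: Δb = 5.7 ft, d̄ = (0.00+0.66)/2 = 0.33, v̄ = (0.00+0.54)/2 = 0.27 → q = 5.7×0.33×0.27 = 0.5079 ft³/s
Panel 2-3: Δb = 22.5 ft, d̄ = (0.66+1.07)/2 = 0.865, v̄ = (0.54+0.83)/2 = 0.685 → q = 22.5×0.865×0.685 = 13.33 ft³/s
Panel 3-4: Δb = 42.4 ft, d̄ = (1.07+1.02)/2 = 1.045, v̄ = (0.83+0.78)/2 = 0.805 → q = 42.4×1.045×0.805 = 35.67 ft³/s
Panel 4-5: Δb = 15.5 ft, d̄ = (1.02+0.00)/2 = 0.51, v̄ = (0.78+0.00)/2 = 0.39 → q = 15.5×0.51×0.39 = 3.083 ft³/s
Q = Σ q = 52.59 ft³/s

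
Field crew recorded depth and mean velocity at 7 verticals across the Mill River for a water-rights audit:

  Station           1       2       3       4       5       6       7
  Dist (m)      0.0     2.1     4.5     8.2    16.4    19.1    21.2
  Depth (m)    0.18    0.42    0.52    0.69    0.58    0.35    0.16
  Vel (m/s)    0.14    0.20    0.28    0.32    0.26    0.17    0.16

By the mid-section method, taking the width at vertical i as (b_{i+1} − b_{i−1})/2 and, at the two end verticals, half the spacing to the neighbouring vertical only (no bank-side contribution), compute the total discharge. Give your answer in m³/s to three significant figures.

2.96 m³/s

w_1 = (2.1 − 0.0)/2 = 1.05 m; q_1 = 0.14 × 0.18 × 1.05 = 0.02646 m³/s
w_2 = (4.5 − 0.0)/2 = 2.25 m; q_2 = 0.20 × 0.42 × 2.25 = 0.1890 m³/s
w_3 = (8.2 − 2.1)/2 = 3.05 m; q_3 = 0.28 × 0.52 × 3.05 = 0.4441 m³/s
w_4 = (16.4 − 4.5)/2 = 5.95 m; q_4 = 0.32 × 0.69 × 5.95 = 1.314 m³/s
w_5 = (19.1 − 8.2)/2 = 5.45 m; q_5 = 0.26 × 0.58 × 5.45 = 0.8219 m³/s
w_6 = (21.2 − 16.4)/2 = 2.4 m; q_6 = 0.17 × 0.35 × 2.4 = 0.1428 m³/s
w_7 = (21.2 − 19.1)/2 = 1.05 m; q_7 = 0.16 × 0.16 × 1.05 = 0.02688 m³/s
Q = Σ qᵢ = 2.965 m³/s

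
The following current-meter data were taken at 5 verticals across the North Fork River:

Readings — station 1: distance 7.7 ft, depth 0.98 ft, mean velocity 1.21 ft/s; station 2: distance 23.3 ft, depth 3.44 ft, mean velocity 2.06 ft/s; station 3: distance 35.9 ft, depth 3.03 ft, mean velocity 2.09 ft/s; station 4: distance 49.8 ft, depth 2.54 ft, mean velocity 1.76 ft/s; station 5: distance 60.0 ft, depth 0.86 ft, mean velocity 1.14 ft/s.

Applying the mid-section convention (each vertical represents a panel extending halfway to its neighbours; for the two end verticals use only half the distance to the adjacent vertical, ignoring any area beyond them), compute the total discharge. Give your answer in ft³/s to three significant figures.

252 ft³/s

w_1 = (23.3 − 7.7)/2 = 7.8 ft; q_1 = 1.21 × 0.98 × 7.8 = 9.249 ft³/s
w_2 = (35.9 − 7.7)/2 = 14.1 ft; q_2 = 2.06 × 3.44 × 14.1 = 99.92 ft³/s
w_3 = (49.8 − 23.3)/2 = 13.25 ft; q_3 = 2.09 × 3.03 × 13.25 = 83.91 ft³/s
w_4 = (60.0 − 35.9)/2 = 12.05 ft; q_4 = 1.76 × 2.54 × 12.05 = 53.87 ft³/s
w_5 = (60.0 − 49.8)/2 = 5.1 ft; q_5 = 1.14 × 0.86 × 5.1 = 5.000 ft³/s
Q = Σ qᵢ = 251.9 ft³/s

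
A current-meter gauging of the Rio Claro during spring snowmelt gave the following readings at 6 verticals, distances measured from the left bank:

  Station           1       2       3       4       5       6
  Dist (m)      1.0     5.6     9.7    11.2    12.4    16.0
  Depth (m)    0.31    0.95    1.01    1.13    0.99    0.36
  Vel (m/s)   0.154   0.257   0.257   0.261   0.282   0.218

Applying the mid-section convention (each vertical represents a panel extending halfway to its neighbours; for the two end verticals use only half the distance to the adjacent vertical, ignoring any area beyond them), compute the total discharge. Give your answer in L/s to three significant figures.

w_1 = (5.6 − 1.0)/2 = 2.3 m; q_1 = 0.154 × 0.31 × 2.3 = 0.1098 m³/s
w_2 = (9.7 − 1.0)/2 = 4.35 m; q_2 = 0.257 × 0.95 × 4.35 = 1.062 m³/s
w_3 = (11.2 − 5.6)/2 = 2.8 m; q_3 = 0.257 × 1.01 × 2.8 = 0.7268 m³/s
w_4 = (12.4 − 9.7)/2 = 1.35 m; q_4 = 0.261 × 1.13 × 1.35 = 0.3982 m³/s
w_5 = (16.0 − 11.2)/2 = 2.4 m; q_5 = 0.282 × 0.99 × 2.4 = 0.6700 m³/s
w_6 = (16.0 − 12.4)/2 = 1.8 m; q_6 = 0.218 × 0.36 × 1.8 = 0.1413 m³/s
Q = Σ qᵢ = 3.108 m³/s
= 3.108 × 1000 = 3108 L/s

3110 L/s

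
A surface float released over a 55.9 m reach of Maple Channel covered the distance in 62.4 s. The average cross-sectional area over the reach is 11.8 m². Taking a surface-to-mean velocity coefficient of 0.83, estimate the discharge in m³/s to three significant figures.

v_surface = L / t̄ = 55.9 / 62.4 = 0.8958 m/s
v_mean = 0.83 × 0.8958 = 0.7435 m/s
Q = A × v_mean = 11.8 × 0.7435 = 8.774 m³/s

8.77 m³/s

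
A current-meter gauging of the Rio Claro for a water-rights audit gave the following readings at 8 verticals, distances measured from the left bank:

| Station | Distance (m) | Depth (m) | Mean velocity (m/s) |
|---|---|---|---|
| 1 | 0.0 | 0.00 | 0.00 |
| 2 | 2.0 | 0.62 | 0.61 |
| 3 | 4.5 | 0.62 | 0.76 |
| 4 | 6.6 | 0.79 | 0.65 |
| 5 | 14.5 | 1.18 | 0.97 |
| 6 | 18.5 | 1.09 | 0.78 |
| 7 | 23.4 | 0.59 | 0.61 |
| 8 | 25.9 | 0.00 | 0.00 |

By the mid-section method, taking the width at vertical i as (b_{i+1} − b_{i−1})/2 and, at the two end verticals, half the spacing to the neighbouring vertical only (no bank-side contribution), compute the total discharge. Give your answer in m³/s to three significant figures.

w_2 = (4.5 − 0.0)/2 = 2.25 m; q_2 = 0.61 × 0.62 × 2.25 = 0.8510 m³/s
w_3 = (6.6 − 2.0)/2 = 2.3 m; q_3 = 0.76 × 0.62 × 2.3 = 1.084 m³/s
w_4 = (14.5 − 4.5)/2 = 5 m; q_4 = 0.65 × 0.79 × 5 = 2.568 m³/s
w_5 = (18.5 − 6.6)/2 = 5.95 m; q_5 = 0.97 × 1.18 × 5.95 = 6.810 m³/s
w_6 = (23.4 − 14.5)/2 = 4.45 m; q_6 = 0.78 × 1.09 × 4.45 = 3.783 m³/s
w_7 = (25.9 − 18.5)/2 = 3.7 m; q_7 = 0.61 × 0.59 × 3.7 = 1.332 m³/s
Stations 1, 8 contribute zero (depth or velocity is 0).
Q = Σ qᵢ = 16.43 m³/s

16.4 m³/s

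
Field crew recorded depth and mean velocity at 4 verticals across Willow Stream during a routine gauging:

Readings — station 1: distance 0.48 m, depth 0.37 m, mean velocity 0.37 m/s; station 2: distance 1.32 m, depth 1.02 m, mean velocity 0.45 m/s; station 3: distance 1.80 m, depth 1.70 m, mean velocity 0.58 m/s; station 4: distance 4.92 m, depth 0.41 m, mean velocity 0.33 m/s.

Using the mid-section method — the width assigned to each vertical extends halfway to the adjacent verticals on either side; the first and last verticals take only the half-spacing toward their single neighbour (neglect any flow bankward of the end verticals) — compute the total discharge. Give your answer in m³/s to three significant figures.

2.35 m³/s

w_1 = (1.32 − 0.48)/2 = 0.42 m; q_1 = 0.37 × 0.37 × 0.42 = 0.05750 m³/s
w_2 = (1.80 − 0.48)/2 = 0.66 m; q_2 = 0.45 × 1.02 × 0.66 = 0.3029 m³/s
w_3 = (4.92 − 1.32)/2 = 1.8 m; q_3 = 0.58 × 1.70 × 1.8 = 1.775 m³/s
w_4 = (4.92 − 1.80)/2 = 1.56 m; q_4 = 0.33 × 0.41 × 1.56 = 0.2111 m³/s
Q = Σ qᵢ = 2.346 m³/s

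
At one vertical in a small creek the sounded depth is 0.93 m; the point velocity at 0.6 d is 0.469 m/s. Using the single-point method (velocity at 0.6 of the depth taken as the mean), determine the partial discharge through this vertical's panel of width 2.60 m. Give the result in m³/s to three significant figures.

1.13 m³/s

v̄ = v₀.₆ = 0.469 m/s
q = v̄ × d × w = 0.4690 × 0.93 × 2.60 = 1.134 m³/s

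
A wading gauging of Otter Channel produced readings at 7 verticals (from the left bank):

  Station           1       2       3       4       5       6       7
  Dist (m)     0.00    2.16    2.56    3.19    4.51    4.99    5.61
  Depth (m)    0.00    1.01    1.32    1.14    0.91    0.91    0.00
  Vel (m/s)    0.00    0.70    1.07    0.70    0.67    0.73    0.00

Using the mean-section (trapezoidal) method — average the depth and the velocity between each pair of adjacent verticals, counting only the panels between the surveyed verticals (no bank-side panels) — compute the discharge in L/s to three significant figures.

2820 L/s

Panel 1-2: Δb = 2.16 m, d̄ = (0.00+1.01)/2 = 0.505, v̄ = (0.00+0.70)/2 = 0.35 → q = 2.16×0.505×0.35 = 0.3818 m³/s
Panel 2-3: Δb = 0.4 m, d̄ = (1.01+1.32)/2 = 1.165, v̄ = (0.70+1.07)/2 = 0.885 → q = 0.4×1.165×0.885 = 0.4124 m³/s
Panel 3-4: Δb = 0.63 m, d̄ = (1.32+1.14)/2 = 1.23, v̄ = (1.07+0.70)/2 = 0.885 → q = 0.63×1.23×0.885 = 0.6858 m³/s
Panel 4-5: Δb = 1.32 m, d̄ = (1.14+0.91)/2 = 1.025, v̄ = (0.70+0.67)/2 = 0.685 → q = 1.32×1.025×0.685 = 0.9268 m³/s
Panel 5-6: Δb = 0.48 m, d̄ = (0.91+0.91)/2 = 0.91, v̄ = (0.67+0.73)/2 = 0.7 → q = 0.48×0.91×0.7 = 0.3058 m³/s
Panel 6-7: Δb = 0.62 m, d̄ = (0.91+0.00)/2 = 0.455, v̄ = (0.73+0.00)/2 = 0.365 → q = 0.62×0.455×0.365 = 0.1030 m³/s
Q = Σ q = 2.816 m³/s
= 2.816 × 1000 = 2816 L/s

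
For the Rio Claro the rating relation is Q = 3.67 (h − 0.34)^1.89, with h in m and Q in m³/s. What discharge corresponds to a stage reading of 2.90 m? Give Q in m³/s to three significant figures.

Q = 3.67 × (2.90 − 0.34)^1.89 = 3.67 × 2.56^1.89 = 21.69 m³/s

21.7 m³/s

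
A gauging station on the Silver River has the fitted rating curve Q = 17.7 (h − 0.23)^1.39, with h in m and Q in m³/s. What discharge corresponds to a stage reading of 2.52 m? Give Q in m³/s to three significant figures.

56.0 m³/s

Q = 17.7 × (2.52 − 0.23)^1.39 = 17.7 × 2.29^1.39 = 55.99 m³/s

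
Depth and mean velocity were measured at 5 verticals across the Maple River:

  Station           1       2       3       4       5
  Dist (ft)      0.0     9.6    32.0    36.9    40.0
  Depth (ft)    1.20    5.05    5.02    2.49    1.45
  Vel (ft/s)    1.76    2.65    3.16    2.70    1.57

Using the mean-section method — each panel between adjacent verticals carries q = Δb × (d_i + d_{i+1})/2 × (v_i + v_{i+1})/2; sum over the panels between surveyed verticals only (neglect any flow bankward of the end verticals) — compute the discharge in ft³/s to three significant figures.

Panel 1-2: Δb = 9.6 ft, d̄ = (1.20+5.05)/2 = 3.125, v̄ = (1.76+2.65)/2 = 2.205 → q = 9.6×3.125×2.205 = 66.15 ft³/s
Panel 2-3: Δb = 22.4 ft, d̄ = (5.05+5.02)/2 = 5.035, v̄ = (2.65+3.16)/2 = 2.905 → q = 22.4×5.035×2.905 = 327.6 ft³/s
Panel 3-4: Δb = 4.9 ft, d̄ = (5.02+2.49)/2 = 3.755, v̄ = (3.16+2.70)/2 = 2.93 → q = 4.9×3.755×2.93 = 53.91 ft³/s
Panel 4-5: Δb = 3.1 ft, d̄ = (2.49+1.45)/2 = 1.97, v̄ = (2.70+1.57)/2 = 2.135 → q = 3.1×1.97×2.135 = 13.04 ft³/s
Q = Σ q = 460.7 ft³/s

461 ft³/s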